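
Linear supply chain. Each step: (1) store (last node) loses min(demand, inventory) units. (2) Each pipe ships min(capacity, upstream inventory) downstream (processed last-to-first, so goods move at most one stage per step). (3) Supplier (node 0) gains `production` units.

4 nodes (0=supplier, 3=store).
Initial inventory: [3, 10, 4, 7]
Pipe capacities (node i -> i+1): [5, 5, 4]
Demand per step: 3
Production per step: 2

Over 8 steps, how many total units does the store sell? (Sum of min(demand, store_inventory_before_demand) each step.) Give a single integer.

Answer: 24

Derivation:
Step 1: sold=3 (running total=3) -> [2 8 5 8]
Step 2: sold=3 (running total=6) -> [2 5 6 9]
Step 3: sold=3 (running total=9) -> [2 2 7 10]
Step 4: sold=3 (running total=12) -> [2 2 5 11]
Step 5: sold=3 (running total=15) -> [2 2 3 12]
Step 6: sold=3 (running total=18) -> [2 2 2 12]
Step 7: sold=3 (running total=21) -> [2 2 2 11]
Step 8: sold=3 (running total=24) -> [2 2 2 10]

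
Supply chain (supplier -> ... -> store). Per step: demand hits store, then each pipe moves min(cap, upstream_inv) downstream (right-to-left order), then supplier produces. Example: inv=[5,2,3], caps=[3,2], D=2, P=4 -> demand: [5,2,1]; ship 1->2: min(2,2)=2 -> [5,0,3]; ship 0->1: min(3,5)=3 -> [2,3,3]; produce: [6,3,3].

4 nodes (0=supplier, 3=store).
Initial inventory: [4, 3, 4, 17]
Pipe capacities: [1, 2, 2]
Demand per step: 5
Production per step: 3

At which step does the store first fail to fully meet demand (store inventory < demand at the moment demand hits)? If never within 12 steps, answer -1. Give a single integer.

Step 1: demand=5,sold=5 ship[2->3]=2 ship[1->2]=2 ship[0->1]=1 prod=3 -> [6 2 4 14]
Step 2: demand=5,sold=5 ship[2->3]=2 ship[1->2]=2 ship[0->1]=1 prod=3 -> [8 1 4 11]
Step 3: demand=5,sold=5 ship[2->3]=2 ship[1->2]=1 ship[0->1]=1 prod=3 -> [10 1 3 8]
Step 4: demand=5,sold=5 ship[2->3]=2 ship[1->2]=1 ship[0->1]=1 prod=3 -> [12 1 2 5]
Step 5: demand=5,sold=5 ship[2->3]=2 ship[1->2]=1 ship[0->1]=1 prod=3 -> [14 1 1 2]
Step 6: demand=5,sold=2 ship[2->3]=1 ship[1->2]=1 ship[0->1]=1 prod=3 -> [16 1 1 1]
Step 7: demand=5,sold=1 ship[2->3]=1 ship[1->2]=1 ship[0->1]=1 prod=3 -> [18 1 1 1]
Step 8: demand=5,sold=1 ship[2->3]=1 ship[1->2]=1 ship[0->1]=1 prod=3 -> [20 1 1 1]
Step 9: demand=5,sold=1 ship[2->3]=1 ship[1->2]=1 ship[0->1]=1 prod=3 -> [22 1 1 1]
Step 10: demand=5,sold=1 ship[2->3]=1 ship[1->2]=1 ship[0->1]=1 prod=3 -> [24 1 1 1]
Step 11: demand=5,sold=1 ship[2->3]=1 ship[1->2]=1 ship[0->1]=1 prod=3 -> [26 1 1 1]
Step 12: demand=5,sold=1 ship[2->3]=1 ship[1->2]=1 ship[0->1]=1 prod=3 -> [28 1 1 1]
First stockout at step 6

6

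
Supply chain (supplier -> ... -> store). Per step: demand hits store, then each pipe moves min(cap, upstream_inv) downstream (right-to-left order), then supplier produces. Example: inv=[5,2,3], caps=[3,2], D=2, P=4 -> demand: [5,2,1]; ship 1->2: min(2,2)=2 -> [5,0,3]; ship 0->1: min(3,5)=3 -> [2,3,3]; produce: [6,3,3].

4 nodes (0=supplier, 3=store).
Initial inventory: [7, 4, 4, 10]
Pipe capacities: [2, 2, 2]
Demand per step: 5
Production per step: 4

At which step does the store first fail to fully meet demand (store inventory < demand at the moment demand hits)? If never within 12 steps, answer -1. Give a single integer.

Step 1: demand=5,sold=5 ship[2->3]=2 ship[1->2]=2 ship[0->1]=2 prod=4 -> [9 4 4 7]
Step 2: demand=5,sold=5 ship[2->3]=2 ship[1->2]=2 ship[0->1]=2 prod=4 -> [11 4 4 4]
Step 3: demand=5,sold=4 ship[2->3]=2 ship[1->2]=2 ship[0->1]=2 prod=4 -> [13 4 4 2]
Step 4: demand=5,sold=2 ship[2->3]=2 ship[1->2]=2 ship[0->1]=2 prod=4 -> [15 4 4 2]
Step 5: demand=5,sold=2 ship[2->3]=2 ship[1->2]=2 ship[0->1]=2 prod=4 -> [17 4 4 2]
Step 6: demand=5,sold=2 ship[2->3]=2 ship[1->2]=2 ship[0->1]=2 prod=4 -> [19 4 4 2]
Step 7: demand=5,sold=2 ship[2->3]=2 ship[1->2]=2 ship[0->1]=2 prod=4 -> [21 4 4 2]
Step 8: demand=5,sold=2 ship[2->3]=2 ship[1->2]=2 ship[0->1]=2 prod=4 -> [23 4 4 2]
Step 9: demand=5,sold=2 ship[2->3]=2 ship[1->2]=2 ship[0->1]=2 prod=4 -> [25 4 4 2]
Step 10: demand=5,sold=2 ship[2->3]=2 ship[1->2]=2 ship[0->1]=2 prod=4 -> [27 4 4 2]
Step 11: demand=5,sold=2 ship[2->3]=2 ship[1->2]=2 ship[0->1]=2 prod=4 -> [29 4 4 2]
Step 12: demand=5,sold=2 ship[2->3]=2 ship[1->2]=2 ship[0->1]=2 prod=4 -> [31 4 4 2]
First stockout at step 3

3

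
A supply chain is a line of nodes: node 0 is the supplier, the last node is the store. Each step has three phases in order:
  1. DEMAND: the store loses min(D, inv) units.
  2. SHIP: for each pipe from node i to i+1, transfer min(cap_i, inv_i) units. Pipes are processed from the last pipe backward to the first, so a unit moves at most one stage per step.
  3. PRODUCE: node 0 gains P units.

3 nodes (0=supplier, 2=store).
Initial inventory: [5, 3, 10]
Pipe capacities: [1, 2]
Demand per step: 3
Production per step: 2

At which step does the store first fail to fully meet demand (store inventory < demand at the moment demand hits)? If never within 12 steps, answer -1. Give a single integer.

Step 1: demand=3,sold=3 ship[1->2]=2 ship[0->1]=1 prod=2 -> [6 2 9]
Step 2: demand=3,sold=3 ship[1->2]=2 ship[0->1]=1 prod=2 -> [7 1 8]
Step 3: demand=3,sold=3 ship[1->2]=1 ship[0->1]=1 prod=2 -> [8 1 6]
Step 4: demand=3,sold=3 ship[1->2]=1 ship[0->1]=1 prod=2 -> [9 1 4]
Step 5: demand=3,sold=3 ship[1->2]=1 ship[0->1]=1 prod=2 -> [10 1 2]
Step 6: demand=3,sold=2 ship[1->2]=1 ship[0->1]=1 prod=2 -> [11 1 1]
Step 7: demand=3,sold=1 ship[1->2]=1 ship[0->1]=1 prod=2 -> [12 1 1]
Step 8: demand=3,sold=1 ship[1->2]=1 ship[0->1]=1 prod=2 -> [13 1 1]
Step 9: demand=3,sold=1 ship[1->2]=1 ship[0->1]=1 prod=2 -> [14 1 1]
Step 10: demand=3,sold=1 ship[1->2]=1 ship[0->1]=1 prod=2 -> [15 1 1]
Step 11: demand=3,sold=1 ship[1->2]=1 ship[0->1]=1 prod=2 -> [16 1 1]
Step 12: demand=3,sold=1 ship[1->2]=1 ship[0->1]=1 prod=2 -> [17 1 1]
First stockout at step 6

6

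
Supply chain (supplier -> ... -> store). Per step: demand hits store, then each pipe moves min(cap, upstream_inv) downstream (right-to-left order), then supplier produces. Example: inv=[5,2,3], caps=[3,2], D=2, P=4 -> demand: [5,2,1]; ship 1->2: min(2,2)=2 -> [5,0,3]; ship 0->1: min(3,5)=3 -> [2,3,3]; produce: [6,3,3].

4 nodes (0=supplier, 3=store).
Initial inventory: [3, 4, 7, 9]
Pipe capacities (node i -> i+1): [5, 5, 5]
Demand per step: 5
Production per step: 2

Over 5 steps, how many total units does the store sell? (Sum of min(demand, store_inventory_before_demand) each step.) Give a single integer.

Answer: 25

Derivation:
Step 1: sold=5 (running total=5) -> [2 3 6 9]
Step 2: sold=5 (running total=10) -> [2 2 4 9]
Step 3: sold=5 (running total=15) -> [2 2 2 8]
Step 4: sold=5 (running total=20) -> [2 2 2 5]
Step 5: sold=5 (running total=25) -> [2 2 2 2]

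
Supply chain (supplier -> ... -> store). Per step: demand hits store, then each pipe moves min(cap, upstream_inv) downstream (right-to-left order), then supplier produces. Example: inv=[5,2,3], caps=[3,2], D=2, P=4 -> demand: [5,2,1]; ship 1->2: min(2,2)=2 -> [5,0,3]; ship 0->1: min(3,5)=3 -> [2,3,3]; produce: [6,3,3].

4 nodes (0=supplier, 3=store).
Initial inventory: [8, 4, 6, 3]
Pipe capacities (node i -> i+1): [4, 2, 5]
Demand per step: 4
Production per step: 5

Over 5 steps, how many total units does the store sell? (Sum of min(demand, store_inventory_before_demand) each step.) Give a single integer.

Answer: 15

Derivation:
Step 1: sold=3 (running total=3) -> [9 6 3 5]
Step 2: sold=4 (running total=7) -> [10 8 2 4]
Step 3: sold=4 (running total=11) -> [11 10 2 2]
Step 4: sold=2 (running total=13) -> [12 12 2 2]
Step 5: sold=2 (running total=15) -> [13 14 2 2]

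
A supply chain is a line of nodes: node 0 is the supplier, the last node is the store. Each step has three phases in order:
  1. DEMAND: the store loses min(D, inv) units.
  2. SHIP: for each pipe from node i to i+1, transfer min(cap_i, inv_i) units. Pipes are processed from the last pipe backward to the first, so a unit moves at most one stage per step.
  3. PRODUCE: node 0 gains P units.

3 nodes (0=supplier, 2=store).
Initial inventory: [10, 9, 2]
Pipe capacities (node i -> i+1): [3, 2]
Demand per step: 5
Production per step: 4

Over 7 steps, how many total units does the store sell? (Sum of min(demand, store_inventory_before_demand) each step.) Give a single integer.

Step 1: sold=2 (running total=2) -> [11 10 2]
Step 2: sold=2 (running total=4) -> [12 11 2]
Step 3: sold=2 (running total=6) -> [13 12 2]
Step 4: sold=2 (running total=8) -> [14 13 2]
Step 5: sold=2 (running total=10) -> [15 14 2]
Step 6: sold=2 (running total=12) -> [16 15 2]
Step 7: sold=2 (running total=14) -> [17 16 2]

Answer: 14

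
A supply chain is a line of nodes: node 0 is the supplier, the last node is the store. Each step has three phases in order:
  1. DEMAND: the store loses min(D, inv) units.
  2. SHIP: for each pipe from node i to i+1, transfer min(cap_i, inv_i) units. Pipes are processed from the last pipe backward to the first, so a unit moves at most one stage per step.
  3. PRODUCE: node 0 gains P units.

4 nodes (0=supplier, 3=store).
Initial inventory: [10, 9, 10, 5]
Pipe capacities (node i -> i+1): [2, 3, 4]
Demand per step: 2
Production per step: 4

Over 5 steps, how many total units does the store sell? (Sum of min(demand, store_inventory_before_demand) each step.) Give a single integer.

Answer: 10

Derivation:
Step 1: sold=2 (running total=2) -> [12 8 9 7]
Step 2: sold=2 (running total=4) -> [14 7 8 9]
Step 3: sold=2 (running total=6) -> [16 6 7 11]
Step 4: sold=2 (running total=8) -> [18 5 6 13]
Step 5: sold=2 (running total=10) -> [20 4 5 15]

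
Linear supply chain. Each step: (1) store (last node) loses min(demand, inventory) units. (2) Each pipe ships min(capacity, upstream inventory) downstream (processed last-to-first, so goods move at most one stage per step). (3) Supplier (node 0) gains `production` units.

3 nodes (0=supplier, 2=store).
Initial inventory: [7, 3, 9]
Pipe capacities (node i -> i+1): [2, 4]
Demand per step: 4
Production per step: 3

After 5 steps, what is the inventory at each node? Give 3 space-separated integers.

Step 1: demand=4,sold=4 ship[1->2]=3 ship[0->1]=2 prod=3 -> inv=[8 2 8]
Step 2: demand=4,sold=4 ship[1->2]=2 ship[0->1]=2 prod=3 -> inv=[9 2 6]
Step 3: demand=4,sold=4 ship[1->2]=2 ship[0->1]=2 prod=3 -> inv=[10 2 4]
Step 4: demand=4,sold=4 ship[1->2]=2 ship[0->1]=2 prod=3 -> inv=[11 2 2]
Step 5: demand=4,sold=2 ship[1->2]=2 ship[0->1]=2 prod=3 -> inv=[12 2 2]

12 2 2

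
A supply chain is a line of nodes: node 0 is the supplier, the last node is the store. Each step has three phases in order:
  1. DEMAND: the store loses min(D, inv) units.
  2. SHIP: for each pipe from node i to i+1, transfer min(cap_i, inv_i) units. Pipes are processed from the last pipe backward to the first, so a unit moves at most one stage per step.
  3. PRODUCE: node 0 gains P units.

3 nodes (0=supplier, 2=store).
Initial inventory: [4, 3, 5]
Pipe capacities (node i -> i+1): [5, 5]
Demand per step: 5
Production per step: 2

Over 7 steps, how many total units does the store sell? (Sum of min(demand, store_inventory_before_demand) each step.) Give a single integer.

Answer: 20

Derivation:
Step 1: sold=5 (running total=5) -> [2 4 3]
Step 2: sold=3 (running total=8) -> [2 2 4]
Step 3: sold=4 (running total=12) -> [2 2 2]
Step 4: sold=2 (running total=14) -> [2 2 2]
Step 5: sold=2 (running total=16) -> [2 2 2]
Step 6: sold=2 (running total=18) -> [2 2 2]
Step 7: sold=2 (running total=20) -> [2 2 2]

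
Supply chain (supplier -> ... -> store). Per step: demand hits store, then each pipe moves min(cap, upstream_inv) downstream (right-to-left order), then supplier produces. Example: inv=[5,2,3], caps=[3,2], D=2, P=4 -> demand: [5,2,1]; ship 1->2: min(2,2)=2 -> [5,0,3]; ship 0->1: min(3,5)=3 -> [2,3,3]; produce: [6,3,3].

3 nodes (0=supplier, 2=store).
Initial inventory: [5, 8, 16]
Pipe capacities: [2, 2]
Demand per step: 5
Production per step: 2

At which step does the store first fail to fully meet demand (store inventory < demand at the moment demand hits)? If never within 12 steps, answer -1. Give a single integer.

Step 1: demand=5,sold=5 ship[1->2]=2 ship[0->1]=2 prod=2 -> [5 8 13]
Step 2: demand=5,sold=5 ship[1->2]=2 ship[0->1]=2 prod=2 -> [5 8 10]
Step 3: demand=5,sold=5 ship[1->2]=2 ship[0->1]=2 prod=2 -> [5 8 7]
Step 4: demand=5,sold=5 ship[1->2]=2 ship[0->1]=2 prod=2 -> [5 8 4]
Step 5: demand=5,sold=4 ship[1->2]=2 ship[0->1]=2 prod=2 -> [5 8 2]
Step 6: demand=5,sold=2 ship[1->2]=2 ship[0->1]=2 prod=2 -> [5 8 2]
Step 7: demand=5,sold=2 ship[1->2]=2 ship[0->1]=2 prod=2 -> [5 8 2]
Step 8: demand=5,sold=2 ship[1->2]=2 ship[0->1]=2 prod=2 -> [5 8 2]
Step 9: demand=5,sold=2 ship[1->2]=2 ship[0->1]=2 prod=2 -> [5 8 2]
Step 10: demand=5,sold=2 ship[1->2]=2 ship[0->1]=2 prod=2 -> [5 8 2]
Step 11: demand=5,sold=2 ship[1->2]=2 ship[0->1]=2 prod=2 -> [5 8 2]
Step 12: demand=5,sold=2 ship[1->2]=2 ship[0->1]=2 prod=2 -> [5 8 2]
First stockout at step 5

5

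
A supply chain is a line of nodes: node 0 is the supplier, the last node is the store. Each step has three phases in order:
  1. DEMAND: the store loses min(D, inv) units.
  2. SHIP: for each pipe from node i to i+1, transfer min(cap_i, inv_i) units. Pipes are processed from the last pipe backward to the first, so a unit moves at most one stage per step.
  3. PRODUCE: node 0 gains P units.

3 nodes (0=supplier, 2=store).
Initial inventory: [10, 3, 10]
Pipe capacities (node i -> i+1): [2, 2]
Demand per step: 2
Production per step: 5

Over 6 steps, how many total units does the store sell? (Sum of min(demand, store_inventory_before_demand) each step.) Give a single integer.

Step 1: sold=2 (running total=2) -> [13 3 10]
Step 2: sold=2 (running total=4) -> [16 3 10]
Step 3: sold=2 (running total=6) -> [19 3 10]
Step 4: sold=2 (running total=8) -> [22 3 10]
Step 5: sold=2 (running total=10) -> [25 3 10]
Step 6: sold=2 (running total=12) -> [28 3 10]

Answer: 12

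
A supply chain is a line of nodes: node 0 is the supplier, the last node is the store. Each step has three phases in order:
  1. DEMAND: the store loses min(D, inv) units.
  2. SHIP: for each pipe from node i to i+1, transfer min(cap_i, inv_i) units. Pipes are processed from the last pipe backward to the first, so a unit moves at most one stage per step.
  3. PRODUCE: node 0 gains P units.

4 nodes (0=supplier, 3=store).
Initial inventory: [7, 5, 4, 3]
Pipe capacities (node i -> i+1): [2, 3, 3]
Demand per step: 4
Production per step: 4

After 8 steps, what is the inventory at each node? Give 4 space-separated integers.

Step 1: demand=4,sold=3 ship[2->3]=3 ship[1->2]=3 ship[0->1]=2 prod=4 -> inv=[9 4 4 3]
Step 2: demand=4,sold=3 ship[2->3]=3 ship[1->2]=3 ship[0->1]=2 prod=4 -> inv=[11 3 4 3]
Step 3: demand=4,sold=3 ship[2->3]=3 ship[1->2]=3 ship[0->1]=2 prod=4 -> inv=[13 2 4 3]
Step 4: demand=4,sold=3 ship[2->3]=3 ship[1->2]=2 ship[0->1]=2 prod=4 -> inv=[15 2 3 3]
Step 5: demand=4,sold=3 ship[2->3]=3 ship[1->2]=2 ship[0->1]=2 prod=4 -> inv=[17 2 2 3]
Step 6: demand=4,sold=3 ship[2->3]=2 ship[1->2]=2 ship[0->1]=2 prod=4 -> inv=[19 2 2 2]
Step 7: demand=4,sold=2 ship[2->3]=2 ship[1->2]=2 ship[0->1]=2 prod=4 -> inv=[21 2 2 2]
Step 8: demand=4,sold=2 ship[2->3]=2 ship[1->2]=2 ship[0->1]=2 prod=4 -> inv=[23 2 2 2]

23 2 2 2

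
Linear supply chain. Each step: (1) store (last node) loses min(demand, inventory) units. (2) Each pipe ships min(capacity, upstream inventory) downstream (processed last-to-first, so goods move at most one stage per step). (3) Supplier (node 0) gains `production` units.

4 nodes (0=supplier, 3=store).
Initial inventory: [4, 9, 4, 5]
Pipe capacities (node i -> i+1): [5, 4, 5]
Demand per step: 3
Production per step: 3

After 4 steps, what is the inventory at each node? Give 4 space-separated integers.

Step 1: demand=3,sold=3 ship[2->3]=4 ship[1->2]=4 ship[0->1]=4 prod=3 -> inv=[3 9 4 6]
Step 2: demand=3,sold=3 ship[2->3]=4 ship[1->2]=4 ship[0->1]=3 prod=3 -> inv=[3 8 4 7]
Step 3: demand=3,sold=3 ship[2->3]=4 ship[1->2]=4 ship[0->1]=3 prod=3 -> inv=[3 7 4 8]
Step 4: demand=3,sold=3 ship[2->3]=4 ship[1->2]=4 ship[0->1]=3 prod=3 -> inv=[3 6 4 9]

3 6 4 9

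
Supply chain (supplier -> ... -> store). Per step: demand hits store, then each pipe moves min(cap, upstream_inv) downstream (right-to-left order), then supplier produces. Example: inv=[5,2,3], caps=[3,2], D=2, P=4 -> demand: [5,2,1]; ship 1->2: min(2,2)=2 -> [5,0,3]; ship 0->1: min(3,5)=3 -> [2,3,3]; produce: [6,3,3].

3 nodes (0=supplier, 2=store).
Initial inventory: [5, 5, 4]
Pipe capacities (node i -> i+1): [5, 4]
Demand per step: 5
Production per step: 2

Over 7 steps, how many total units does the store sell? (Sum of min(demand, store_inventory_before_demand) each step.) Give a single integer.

Step 1: sold=4 (running total=4) -> [2 6 4]
Step 2: sold=4 (running total=8) -> [2 4 4]
Step 3: sold=4 (running total=12) -> [2 2 4]
Step 4: sold=4 (running total=16) -> [2 2 2]
Step 5: sold=2 (running total=18) -> [2 2 2]
Step 6: sold=2 (running total=20) -> [2 2 2]
Step 7: sold=2 (running total=22) -> [2 2 2]

Answer: 22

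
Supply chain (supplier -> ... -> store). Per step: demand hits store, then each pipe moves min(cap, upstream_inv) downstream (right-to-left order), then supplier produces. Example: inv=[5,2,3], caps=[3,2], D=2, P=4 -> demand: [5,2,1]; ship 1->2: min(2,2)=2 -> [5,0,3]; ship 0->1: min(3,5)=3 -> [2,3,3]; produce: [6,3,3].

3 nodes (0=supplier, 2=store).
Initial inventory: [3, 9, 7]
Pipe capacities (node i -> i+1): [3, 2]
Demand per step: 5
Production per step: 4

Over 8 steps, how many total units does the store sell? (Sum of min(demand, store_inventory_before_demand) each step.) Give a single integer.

Answer: 21

Derivation:
Step 1: sold=5 (running total=5) -> [4 10 4]
Step 2: sold=4 (running total=9) -> [5 11 2]
Step 3: sold=2 (running total=11) -> [6 12 2]
Step 4: sold=2 (running total=13) -> [7 13 2]
Step 5: sold=2 (running total=15) -> [8 14 2]
Step 6: sold=2 (running total=17) -> [9 15 2]
Step 7: sold=2 (running total=19) -> [10 16 2]
Step 8: sold=2 (running total=21) -> [11 17 2]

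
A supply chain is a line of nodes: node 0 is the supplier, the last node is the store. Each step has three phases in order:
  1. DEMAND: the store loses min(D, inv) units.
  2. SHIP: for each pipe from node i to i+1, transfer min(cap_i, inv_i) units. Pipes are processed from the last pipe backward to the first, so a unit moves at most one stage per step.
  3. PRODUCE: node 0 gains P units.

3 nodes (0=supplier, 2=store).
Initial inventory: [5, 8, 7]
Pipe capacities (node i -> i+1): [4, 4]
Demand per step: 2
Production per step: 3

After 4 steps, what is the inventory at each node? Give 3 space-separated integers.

Step 1: demand=2,sold=2 ship[1->2]=4 ship[0->1]=4 prod=3 -> inv=[4 8 9]
Step 2: demand=2,sold=2 ship[1->2]=4 ship[0->1]=4 prod=3 -> inv=[3 8 11]
Step 3: demand=2,sold=2 ship[1->2]=4 ship[0->1]=3 prod=3 -> inv=[3 7 13]
Step 4: demand=2,sold=2 ship[1->2]=4 ship[0->1]=3 prod=3 -> inv=[3 6 15]

3 6 15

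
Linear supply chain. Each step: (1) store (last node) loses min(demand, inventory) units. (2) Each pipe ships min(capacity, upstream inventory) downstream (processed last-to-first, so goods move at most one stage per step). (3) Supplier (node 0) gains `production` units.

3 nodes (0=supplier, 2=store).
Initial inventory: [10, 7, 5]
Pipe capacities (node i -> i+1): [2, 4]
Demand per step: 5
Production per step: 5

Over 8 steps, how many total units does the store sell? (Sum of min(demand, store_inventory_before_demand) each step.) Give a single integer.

Answer: 24

Derivation:
Step 1: sold=5 (running total=5) -> [13 5 4]
Step 2: sold=4 (running total=9) -> [16 3 4]
Step 3: sold=4 (running total=13) -> [19 2 3]
Step 4: sold=3 (running total=16) -> [22 2 2]
Step 5: sold=2 (running total=18) -> [25 2 2]
Step 6: sold=2 (running total=20) -> [28 2 2]
Step 7: sold=2 (running total=22) -> [31 2 2]
Step 8: sold=2 (running total=24) -> [34 2 2]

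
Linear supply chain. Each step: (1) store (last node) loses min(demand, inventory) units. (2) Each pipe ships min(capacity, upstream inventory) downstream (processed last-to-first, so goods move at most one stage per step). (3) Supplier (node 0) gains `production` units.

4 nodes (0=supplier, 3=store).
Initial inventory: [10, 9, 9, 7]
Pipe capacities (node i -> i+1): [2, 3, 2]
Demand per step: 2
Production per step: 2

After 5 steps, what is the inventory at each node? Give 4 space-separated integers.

Step 1: demand=2,sold=2 ship[2->3]=2 ship[1->2]=3 ship[0->1]=2 prod=2 -> inv=[10 8 10 7]
Step 2: demand=2,sold=2 ship[2->3]=2 ship[1->2]=3 ship[0->1]=2 prod=2 -> inv=[10 7 11 7]
Step 3: demand=2,sold=2 ship[2->3]=2 ship[1->2]=3 ship[0->1]=2 prod=2 -> inv=[10 6 12 7]
Step 4: demand=2,sold=2 ship[2->3]=2 ship[1->2]=3 ship[0->1]=2 prod=2 -> inv=[10 5 13 7]
Step 5: demand=2,sold=2 ship[2->3]=2 ship[1->2]=3 ship[0->1]=2 prod=2 -> inv=[10 4 14 7]

10 4 14 7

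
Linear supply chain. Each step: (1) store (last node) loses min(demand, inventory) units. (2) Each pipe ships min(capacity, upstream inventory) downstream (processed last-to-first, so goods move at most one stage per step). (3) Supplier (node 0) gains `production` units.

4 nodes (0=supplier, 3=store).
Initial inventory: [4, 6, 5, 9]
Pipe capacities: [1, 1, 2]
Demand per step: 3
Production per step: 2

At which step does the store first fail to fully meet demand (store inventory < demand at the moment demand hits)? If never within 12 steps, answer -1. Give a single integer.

Step 1: demand=3,sold=3 ship[2->3]=2 ship[1->2]=1 ship[0->1]=1 prod=2 -> [5 6 4 8]
Step 2: demand=3,sold=3 ship[2->3]=2 ship[1->2]=1 ship[0->1]=1 prod=2 -> [6 6 3 7]
Step 3: demand=3,sold=3 ship[2->3]=2 ship[1->2]=1 ship[0->1]=1 prod=2 -> [7 6 2 6]
Step 4: demand=3,sold=3 ship[2->3]=2 ship[1->2]=1 ship[0->1]=1 prod=2 -> [8 6 1 5]
Step 5: demand=3,sold=3 ship[2->3]=1 ship[1->2]=1 ship[0->1]=1 prod=2 -> [9 6 1 3]
Step 6: demand=3,sold=3 ship[2->3]=1 ship[1->2]=1 ship[0->1]=1 prod=2 -> [10 6 1 1]
Step 7: demand=3,sold=1 ship[2->3]=1 ship[1->2]=1 ship[0->1]=1 prod=2 -> [11 6 1 1]
Step 8: demand=3,sold=1 ship[2->3]=1 ship[1->2]=1 ship[0->1]=1 prod=2 -> [12 6 1 1]
Step 9: demand=3,sold=1 ship[2->3]=1 ship[1->2]=1 ship[0->1]=1 prod=2 -> [13 6 1 1]
Step 10: demand=3,sold=1 ship[2->3]=1 ship[1->2]=1 ship[0->1]=1 prod=2 -> [14 6 1 1]
Step 11: demand=3,sold=1 ship[2->3]=1 ship[1->2]=1 ship[0->1]=1 prod=2 -> [15 6 1 1]
Step 12: demand=3,sold=1 ship[2->3]=1 ship[1->2]=1 ship[0->1]=1 prod=2 -> [16 6 1 1]
First stockout at step 7

7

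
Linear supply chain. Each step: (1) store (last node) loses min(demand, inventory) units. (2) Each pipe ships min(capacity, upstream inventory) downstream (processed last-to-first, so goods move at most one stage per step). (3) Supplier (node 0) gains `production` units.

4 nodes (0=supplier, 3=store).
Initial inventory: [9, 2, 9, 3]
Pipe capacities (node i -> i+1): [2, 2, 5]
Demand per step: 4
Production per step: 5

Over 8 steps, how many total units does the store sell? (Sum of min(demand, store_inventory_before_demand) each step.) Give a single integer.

Step 1: sold=3 (running total=3) -> [12 2 6 5]
Step 2: sold=4 (running total=7) -> [15 2 3 6]
Step 3: sold=4 (running total=11) -> [18 2 2 5]
Step 4: sold=4 (running total=15) -> [21 2 2 3]
Step 5: sold=3 (running total=18) -> [24 2 2 2]
Step 6: sold=2 (running total=20) -> [27 2 2 2]
Step 7: sold=2 (running total=22) -> [30 2 2 2]
Step 8: sold=2 (running total=24) -> [33 2 2 2]

Answer: 24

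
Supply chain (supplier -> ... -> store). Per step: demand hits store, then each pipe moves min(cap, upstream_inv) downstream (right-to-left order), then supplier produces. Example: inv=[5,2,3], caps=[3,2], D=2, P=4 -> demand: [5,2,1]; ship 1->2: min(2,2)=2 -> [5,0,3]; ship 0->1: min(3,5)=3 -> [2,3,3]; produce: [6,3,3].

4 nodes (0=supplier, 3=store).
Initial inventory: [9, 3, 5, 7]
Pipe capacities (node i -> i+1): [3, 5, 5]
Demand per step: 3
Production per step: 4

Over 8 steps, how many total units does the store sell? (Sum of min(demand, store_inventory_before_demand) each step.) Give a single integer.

Step 1: sold=3 (running total=3) -> [10 3 3 9]
Step 2: sold=3 (running total=6) -> [11 3 3 9]
Step 3: sold=3 (running total=9) -> [12 3 3 9]
Step 4: sold=3 (running total=12) -> [13 3 3 9]
Step 5: sold=3 (running total=15) -> [14 3 3 9]
Step 6: sold=3 (running total=18) -> [15 3 3 9]
Step 7: sold=3 (running total=21) -> [16 3 3 9]
Step 8: sold=3 (running total=24) -> [17 3 3 9]

Answer: 24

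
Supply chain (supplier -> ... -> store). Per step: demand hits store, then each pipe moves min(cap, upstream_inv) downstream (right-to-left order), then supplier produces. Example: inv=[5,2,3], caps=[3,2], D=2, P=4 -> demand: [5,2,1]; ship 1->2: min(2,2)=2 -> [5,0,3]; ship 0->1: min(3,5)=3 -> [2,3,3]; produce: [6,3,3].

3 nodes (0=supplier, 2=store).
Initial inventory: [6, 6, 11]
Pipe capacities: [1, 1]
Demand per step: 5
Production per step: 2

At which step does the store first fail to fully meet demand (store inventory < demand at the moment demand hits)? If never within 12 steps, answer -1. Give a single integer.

Step 1: demand=5,sold=5 ship[1->2]=1 ship[0->1]=1 prod=2 -> [7 6 7]
Step 2: demand=5,sold=5 ship[1->2]=1 ship[0->1]=1 prod=2 -> [8 6 3]
Step 3: demand=5,sold=3 ship[1->2]=1 ship[0->1]=1 prod=2 -> [9 6 1]
Step 4: demand=5,sold=1 ship[1->2]=1 ship[0->1]=1 prod=2 -> [10 6 1]
Step 5: demand=5,sold=1 ship[1->2]=1 ship[0->1]=1 prod=2 -> [11 6 1]
Step 6: demand=5,sold=1 ship[1->2]=1 ship[0->1]=1 prod=2 -> [12 6 1]
Step 7: demand=5,sold=1 ship[1->2]=1 ship[0->1]=1 prod=2 -> [13 6 1]
Step 8: demand=5,sold=1 ship[1->2]=1 ship[0->1]=1 prod=2 -> [14 6 1]
Step 9: demand=5,sold=1 ship[1->2]=1 ship[0->1]=1 prod=2 -> [15 6 1]
Step 10: demand=5,sold=1 ship[1->2]=1 ship[0->1]=1 prod=2 -> [16 6 1]
Step 11: demand=5,sold=1 ship[1->2]=1 ship[0->1]=1 prod=2 -> [17 6 1]
Step 12: demand=5,sold=1 ship[1->2]=1 ship[0->1]=1 prod=2 -> [18 6 1]
First stockout at step 3

3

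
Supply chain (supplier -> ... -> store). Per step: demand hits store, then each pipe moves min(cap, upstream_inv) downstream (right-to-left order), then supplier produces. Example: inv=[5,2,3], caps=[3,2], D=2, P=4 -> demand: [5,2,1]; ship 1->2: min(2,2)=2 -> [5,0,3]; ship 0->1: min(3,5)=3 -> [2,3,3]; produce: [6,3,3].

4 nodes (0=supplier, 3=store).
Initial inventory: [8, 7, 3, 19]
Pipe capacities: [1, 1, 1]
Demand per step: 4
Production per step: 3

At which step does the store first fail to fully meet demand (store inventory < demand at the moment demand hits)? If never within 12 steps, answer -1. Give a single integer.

Step 1: demand=4,sold=4 ship[2->3]=1 ship[1->2]=1 ship[0->1]=1 prod=3 -> [10 7 3 16]
Step 2: demand=4,sold=4 ship[2->3]=1 ship[1->2]=1 ship[0->1]=1 prod=3 -> [12 7 3 13]
Step 3: demand=4,sold=4 ship[2->3]=1 ship[1->2]=1 ship[0->1]=1 prod=3 -> [14 7 3 10]
Step 4: demand=4,sold=4 ship[2->3]=1 ship[1->2]=1 ship[0->1]=1 prod=3 -> [16 7 3 7]
Step 5: demand=4,sold=4 ship[2->3]=1 ship[1->2]=1 ship[0->1]=1 prod=3 -> [18 7 3 4]
Step 6: demand=4,sold=4 ship[2->3]=1 ship[1->2]=1 ship[0->1]=1 prod=3 -> [20 7 3 1]
Step 7: demand=4,sold=1 ship[2->3]=1 ship[1->2]=1 ship[0->1]=1 prod=3 -> [22 7 3 1]
Step 8: demand=4,sold=1 ship[2->3]=1 ship[1->2]=1 ship[0->1]=1 prod=3 -> [24 7 3 1]
Step 9: demand=4,sold=1 ship[2->3]=1 ship[1->2]=1 ship[0->1]=1 prod=3 -> [26 7 3 1]
Step 10: demand=4,sold=1 ship[2->3]=1 ship[1->2]=1 ship[0->1]=1 prod=3 -> [28 7 3 1]
Step 11: demand=4,sold=1 ship[2->3]=1 ship[1->2]=1 ship[0->1]=1 prod=3 -> [30 7 3 1]
Step 12: demand=4,sold=1 ship[2->3]=1 ship[1->2]=1 ship[0->1]=1 prod=3 -> [32 7 3 1]
First stockout at step 7

7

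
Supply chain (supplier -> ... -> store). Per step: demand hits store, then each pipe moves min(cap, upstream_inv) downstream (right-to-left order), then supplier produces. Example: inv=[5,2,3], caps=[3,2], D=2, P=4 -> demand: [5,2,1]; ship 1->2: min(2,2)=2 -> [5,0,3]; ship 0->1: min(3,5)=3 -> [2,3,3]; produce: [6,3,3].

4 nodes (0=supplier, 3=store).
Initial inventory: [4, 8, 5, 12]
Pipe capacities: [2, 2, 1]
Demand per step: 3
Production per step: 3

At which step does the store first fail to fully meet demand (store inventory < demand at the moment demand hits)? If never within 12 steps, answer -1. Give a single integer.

Step 1: demand=3,sold=3 ship[2->3]=1 ship[1->2]=2 ship[0->1]=2 prod=3 -> [5 8 6 10]
Step 2: demand=3,sold=3 ship[2->3]=1 ship[1->2]=2 ship[0->1]=2 prod=3 -> [6 8 7 8]
Step 3: demand=3,sold=3 ship[2->3]=1 ship[1->2]=2 ship[0->1]=2 prod=3 -> [7 8 8 6]
Step 4: demand=3,sold=3 ship[2->3]=1 ship[1->2]=2 ship[0->1]=2 prod=3 -> [8 8 9 4]
Step 5: demand=3,sold=3 ship[2->3]=1 ship[1->2]=2 ship[0->1]=2 prod=3 -> [9 8 10 2]
Step 6: demand=3,sold=2 ship[2->3]=1 ship[1->2]=2 ship[0->1]=2 prod=3 -> [10 8 11 1]
Step 7: demand=3,sold=1 ship[2->3]=1 ship[1->2]=2 ship[0->1]=2 prod=3 -> [11 8 12 1]
Step 8: demand=3,sold=1 ship[2->3]=1 ship[1->2]=2 ship[0->1]=2 prod=3 -> [12 8 13 1]
Step 9: demand=3,sold=1 ship[2->3]=1 ship[1->2]=2 ship[0->1]=2 prod=3 -> [13 8 14 1]
Step 10: demand=3,sold=1 ship[2->3]=1 ship[1->2]=2 ship[0->1]=2 prod=3 -> [14 8 15 1]
Step 11: demand=3,sold=1 ship[2->3]=1 ship[1->2]=2 ship[0->1]=2 prod=3 -> [15 8 16 1]
Step 12: demand=3,sold=1 ship[2->3]=1 ship[1->2]=2 ship[0->1]=2 prod=3 -> [16 8 17 1]
First stockout at step 6

6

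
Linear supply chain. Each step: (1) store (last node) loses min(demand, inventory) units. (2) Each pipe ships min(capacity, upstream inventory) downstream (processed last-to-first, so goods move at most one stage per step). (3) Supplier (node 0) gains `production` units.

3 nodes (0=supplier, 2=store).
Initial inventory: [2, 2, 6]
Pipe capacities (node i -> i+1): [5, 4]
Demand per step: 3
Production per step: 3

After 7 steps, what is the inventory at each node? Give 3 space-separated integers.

Step 1: demand=3,sold=3 ship[1->2]=2 ship[0->1]=2 prod=3 -> inv=[3 2 5]
Step 2: demand=3,sold=3 ship[1->2]=2 ship[0->1]=3 prod=3 -> inv=[3 3 4]
Step 3: demand=3,sold=3 ship[1->2]=3 ship[0->1]=3 prod=3 -> inv=[3 3 4]
Step 4: demand=3,sold=3 ship[1->2]=3 ship[0->1]=3 prod=3 -> inv=[3 3 4]
Step 5: demand=3,sold=3 ship[1->2]=3 ship[0->1]=3 prod=3 -> inv=[3 3 4]
Step 6: demand=3,sold=3 ship[1->2]=3 ship[0->1]=3 prod=3 -> inv=[3 3 4]
Step 7: demand=3,sold=3 ship[1->2]=3 ship[0->1]=3 prod=3 -> inv=[3 3 4]

3 3 4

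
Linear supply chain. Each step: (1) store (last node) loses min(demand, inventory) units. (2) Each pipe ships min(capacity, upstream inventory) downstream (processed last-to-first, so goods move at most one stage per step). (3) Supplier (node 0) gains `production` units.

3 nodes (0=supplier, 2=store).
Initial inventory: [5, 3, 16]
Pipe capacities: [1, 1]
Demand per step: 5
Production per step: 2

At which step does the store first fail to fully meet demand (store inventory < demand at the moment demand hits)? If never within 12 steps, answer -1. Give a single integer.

Step 1: demand=5,sold=5 ship[1->2]=1 ship[0->1]=1 prod=2 -> [6 3 12]
Step 2: demand=5,sold=5 ship[1->2]=1 ship[0->1]=1 prod=2 -> [7 3 8]
Step 3: demand=5,sold=5 ship[1->2]=1 ship[0->1]=1 prod=2 -> [8 3 4]
Step 4: demand=5,sold=4 ship[1->2]=1 ship[0->1]=1 prod=2 -> [9 3 1]
Step 5: demand=5,sold=1 ship[1->2]=1 ship[0->1]=1 prod=2 -> [10 3 1]
Step 6: demand=5,sold=1 ship[1->2]=1 ship[0->1]=1 prod=2 -> [11 3 1]
Step 7: demand=5,sold=1 ship[1->2]=1 ship[0->1]=1 prod=2 -> [12 3 1]
Step 8: demand=5,sold=1 ship[1->2]=1 ship[0->1]=1 prod=2 -> [13 3 1]
Step 9: demand=5,sold=1 ship[1->2]=1 ship[0->1]=1 prod=2 -> [14 3 1]
Step 10: demand=5,sold=1 ship[1->2]=1 ship[0->1]=1 prod=2 -> [15 3 1]
Step 11: demand=5,sold=1 ship[1->2]=1 ship[0->1]=1 prod=2 -> [16 3 1]
Step 12: demand=5,sold=1 ship[1->2]=1 ship[0->1]=1 prod=2 -> [17 3 1]
First stockout at step 4

4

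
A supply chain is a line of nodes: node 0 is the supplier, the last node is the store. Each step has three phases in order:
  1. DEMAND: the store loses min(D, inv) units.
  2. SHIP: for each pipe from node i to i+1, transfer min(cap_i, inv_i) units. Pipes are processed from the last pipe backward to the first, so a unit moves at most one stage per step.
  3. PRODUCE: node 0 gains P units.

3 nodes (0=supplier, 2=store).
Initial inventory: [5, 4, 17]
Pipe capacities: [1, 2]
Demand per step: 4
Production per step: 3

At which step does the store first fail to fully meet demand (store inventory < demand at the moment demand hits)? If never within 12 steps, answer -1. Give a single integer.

Step 1: demand=4,sold=4 ship[1->2]=2 ship[0->1]=1 prod=3 -> [7 3 15]
Step 2: demand=4,sold=4 ship[1->2]=2 ship[0->1]=1 prod=3 -> [9 2 13]
Step 3: demand=4,sold=4 ship[1->2]=2 ship[0->1]=1 prod=3 -> [11 1 11]
Step 4: demand=4,sold=4 ship[1->2]=1 ship[0->1]=1 prod=3 -> [13 1 8]
Step 5: demand=4,sold=4 ship[1->2]=1 ship[0->1]=1 prod=3 -> [15 1 5]
Step 6: demand=4,sold=4 ship[1->2]=1 ship[0->1]=1 prod=3 -> [17 1 2]
Step 7: demand=4,sold=2 ship[1->2]=1 ship[0->1]=1 prod=3 -> [19 1 1]
Step 8: demand=4,sold=1 ship[1->2]=1 ship[0->1]=1 prod=3 -> [21 1 1]
Step 9: demand=4,sold=1 ship[1->2]=1 ship[0->1]=1 prod=3 -> [23 1 1]
Step 10: demand=4,sold=1 ship[1->2]=1 ship[0->1]=1 prod=3 -> [25 1 1]
Step 11: demand=4,sold=1 ship[1->2]=1 ship[0->1]=1 prod=3 -> [27 1 1]
Step 12: demand=4,sold=1 ship[1->2]=1 ship[0->1]=1 prod=3 -> [29 1 1]
First stockout at step 7

7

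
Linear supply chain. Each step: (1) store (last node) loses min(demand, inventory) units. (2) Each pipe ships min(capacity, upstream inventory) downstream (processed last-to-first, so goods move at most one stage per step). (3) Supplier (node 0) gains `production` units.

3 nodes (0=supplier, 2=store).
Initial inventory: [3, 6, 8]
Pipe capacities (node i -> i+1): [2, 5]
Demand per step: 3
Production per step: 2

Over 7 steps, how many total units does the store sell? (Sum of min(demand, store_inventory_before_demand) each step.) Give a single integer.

Step 1: sold=3 (running total=3) -> [3 3 10]
Step 2: sold=3 (running total=6) -> [3 2 10]
Step 3: sold=3 (running total=9) -> [3 2 9]
Step 4: sold=3 (running total=12) -> [3 2 8]
Step 5: sold=3 (running total=15) -> [3 2 7]
Step 6: sold=3 (running total=18) -> [3 2 6]
Step 7: sold=3 (running total=21) -> [3 2 5]

Answer: 21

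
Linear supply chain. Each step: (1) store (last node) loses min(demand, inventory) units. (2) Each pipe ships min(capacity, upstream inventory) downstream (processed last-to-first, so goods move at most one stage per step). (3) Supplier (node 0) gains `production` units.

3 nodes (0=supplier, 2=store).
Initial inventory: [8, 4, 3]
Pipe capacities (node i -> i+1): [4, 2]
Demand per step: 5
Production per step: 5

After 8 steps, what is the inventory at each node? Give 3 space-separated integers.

Step 1: demand=5,sold=3 ship[1->2]=2 ship[0->1]=4 prod=5 -> inv=[9 6 2]
Step 2: demand=5,sold=2 ship[1->2]=2 ship[0->1]=4 prod=5 -> inv=[10 8 2]
Step 3: demand=5,sold=2 ship[1->2]=2 ship[0->1]=4 prod=5 -> inv=[11 10 2]
Step 4: demand=5,sold=2 ship[1->2]=2 ship[0->1]=4 prod=5 -> inv=[12 12 2]
Step 5: demand=5,sold=2 ship[1->2]=2 ship[0->1]=4 prod=5 -> inv=[13 14 2]
Step 6: demand=5,sold=2 ship[1->2]=2 ship[0->1]=4 prod=5 -> inv=[14 16 2]
Step 7: demand=5,sold=2 ship[1->2]=2 ship[0->1]=4 prod=5 -> inv=[15 18 2]
Step 8: demand=5,sold=2 ship[1->2]=2 ship[0->1]=4 prod=5 -> inv=[16 20 2]

16 20 2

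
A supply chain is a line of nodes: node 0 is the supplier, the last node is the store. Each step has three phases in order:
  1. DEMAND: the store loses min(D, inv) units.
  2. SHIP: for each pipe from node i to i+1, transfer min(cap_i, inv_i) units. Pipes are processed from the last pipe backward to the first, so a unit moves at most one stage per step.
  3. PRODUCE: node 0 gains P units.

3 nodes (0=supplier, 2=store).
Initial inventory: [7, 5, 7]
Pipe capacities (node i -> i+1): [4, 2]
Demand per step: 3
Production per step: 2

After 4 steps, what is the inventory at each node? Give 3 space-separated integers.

Step 1: demand=3,sold=3 ship[1->2]=2 ship[0->1]=4 prod=2 -> inv=[5 7 6]
Step 2: demand=3,sold=3 ship[1->2]=2 ship[0->1]=4 prod=2 -> inv=[3 9 5]
Step 3: demand=3,sold=3 ship[1->2]=2 ship[0->1]=3 prod=2 -> inv=[2 10 4]
Step 4: demand=3,sold=3 ship[1->2]=2 ship[0->1]=2 prod=2 -> inv=[2 10 3]

2 10 3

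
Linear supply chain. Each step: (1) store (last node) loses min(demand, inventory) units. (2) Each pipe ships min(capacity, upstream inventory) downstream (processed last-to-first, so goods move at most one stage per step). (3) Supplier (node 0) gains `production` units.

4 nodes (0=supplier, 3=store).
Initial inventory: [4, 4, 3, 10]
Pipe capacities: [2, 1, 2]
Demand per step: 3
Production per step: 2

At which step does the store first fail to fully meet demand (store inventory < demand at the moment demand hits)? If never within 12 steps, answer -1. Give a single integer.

Step 1: demand=3,sold=3 ship[2->3]=2 ship[1->2]=1 ship[0->1]=2 prod=2 -> [4 5 2 9]
Step 2: demand=3,sold=3 ship[2->3]=2 ship[1->2]=1 ship[0->1]=2 prod=2 -> [4 6 1 8]
Step 3: demand=3,sold=3 ship[2->3]=1 ship[1->2]=1 ship[0->1]=2 prod=2 -> [4 7 1 6]
Step 4: demand=3,sold=3 ship[2->3]=1 ship[1->2]=1 ship[0->1]=2 prod=2 -> [4 8 1 4]
Step 5: demand=3,sold=3 ship[2->3]=1 ship[1->2]=1 ship[0->1]=2 prod=2 -> [4 9 1 2]
Step 6: demand=3,sold=2 ship[2->3]=1 ship[1->2]=1 ship[0->1]=2 prod=2 -> [4 10 1 1]
Step 7: demand=3,sold=1 ship[2->3]=1 ship[1->2]=1 ship[0->1]=2 prod=2 -> [4 11 1 1]
Step 8: demand=3,sold=1 ship[2->3]=1 ship[1->2]=1 ship[0->1]=2 prod=2 -> [4 12 1 1]
Step 9: demand=3,sold=1 ship[2->3]=1 ship[1->2]=1 ship[0->1]=2 prod=2 -> [4 13 1 1]
Step 10: demand=3,sold=1 ship[2->3]=1 ship[1->2]=1 ship[0->1]=2 prod=2 -> [4 14 1 1]
Step 11: demand=3,sold=1 ship[2->3]=1 ship[1->2]=1 ship[0->1]=2 prod=2 -> [4 15 1 1]
Step 12: demand=3,sold=1 ship[2->3]=1 ship[1->2]=1 ship[0->1]=2 prod=2 -> [4 16 1 1]
First stockout at step 6

6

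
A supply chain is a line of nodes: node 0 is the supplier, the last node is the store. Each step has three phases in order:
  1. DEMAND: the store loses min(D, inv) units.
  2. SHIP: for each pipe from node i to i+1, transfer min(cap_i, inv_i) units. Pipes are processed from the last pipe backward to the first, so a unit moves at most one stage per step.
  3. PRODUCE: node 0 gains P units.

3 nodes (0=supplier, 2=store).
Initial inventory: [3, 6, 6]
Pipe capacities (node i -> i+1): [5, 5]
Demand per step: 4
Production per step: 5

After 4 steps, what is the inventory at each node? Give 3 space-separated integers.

Step 1: demand=4,sold=4 ship[1->2]=5 ship[0->1]=3 prod=5 -> inv=[5 4 7]
Step 2: demand=4,sold=4 ship[1->2]=4 ship[0->1]=5 prod=5 -> inv=[5 5 7]
Step 3: demand=4,sold=4 ship[1->2]=5 ship[0->1]=5 prod=5 -> inv=[5 5 8]
Step 4: demand=4,sold=4 ship[1->2]=5 ship[0->1]=5 prod=5 -> inv=[5 5 9]

5 5 9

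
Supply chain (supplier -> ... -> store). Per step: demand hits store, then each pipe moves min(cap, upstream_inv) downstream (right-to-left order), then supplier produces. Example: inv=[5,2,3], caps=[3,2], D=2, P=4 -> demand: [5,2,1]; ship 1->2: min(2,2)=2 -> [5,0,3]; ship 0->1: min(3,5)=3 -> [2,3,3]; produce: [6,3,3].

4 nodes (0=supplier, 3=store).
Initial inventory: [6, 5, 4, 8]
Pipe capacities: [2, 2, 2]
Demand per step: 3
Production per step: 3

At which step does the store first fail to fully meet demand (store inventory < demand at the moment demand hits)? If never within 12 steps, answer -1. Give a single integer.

Step 1: demand=3,sold=3 ship[2->3]=2 ship[1->2]=2 ship[0->1]=2 prod=3 -> [7 5 4 7]
Step 2: demand=3,sold=3 ship[2->3]=2 ship[1->2]=2 ship[0->1]=2 prod=3 -> [8 5 4 6]
Step 3: demand=3,sold=3 ship[2->3]=2 ship[1->2]=2 ship[0->1]=2 prod=3 -> [9 5 4 5]
Step 4: demand=3,sold=3 ship[2->3]=2 ship[1->2]=2 ship[0->1]=2 prod=3 -> [10 5 4 4]
Step 5: demand=3,sold=3 ship[2->3]=2 ship[1->2]=2 ship[0->1]=2 prod=3 -> [11 5 4 3]
Step 6: demand=3,sold=3 ship[2->3]=2 ship[1->2]=2 ship[0->1]=2 prod=3 -> [12 5 4 2]
Step 7: demand=3,sold=2 ship[2->3]=2 ship[1->2]=2 ship[0->1]=2 prod=3 -> [13 5 4 2]
Step 8: demand=3,sold=2 ship[2->3]=2 ship[1->2]=2 ship[0->1]=2 prod=3 -> [14 5 4 2]
Step 9: demand=3,sold=2 ship[2->3]=2 ship[1->2]=2 ship[0->1]=2 prod=3 -> [15 5 4 2]
Step 10: demand=3,sold=2 ship[2->3]=2 ship[1->2]=2 ship[0->1]=2 prod=3 -> [16 5 4 2]
Step 11: demand=3,sold=2 ship[2->3]=2 ship[1->2]=2 ship[0->1]=2 prod=3 -> [17 5 4 2]
Step 12: demand=3,sold=2 ship[2->3]=2 ship[1->2]=2 ship[0->1]=2 prod=3 -> [18 5 4 2]
First stockout at step 7

7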